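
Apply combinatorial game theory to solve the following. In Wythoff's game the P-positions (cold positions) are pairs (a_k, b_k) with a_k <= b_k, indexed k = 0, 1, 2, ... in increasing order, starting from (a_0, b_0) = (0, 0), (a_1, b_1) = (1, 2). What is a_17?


By Wythoff's theorem, a_k = floor(k * phi) and b_k = floor(k * phi^2) = a_k + k, where phi = (1 + sqrt(5))/2 is the golden ratio.
phi = (1 + sqrt(5))/2 = 1.618034
k = 17
k * phi = 17 * 1.618034 = 27.506578
a_17 = floor(k * phi) = 27

27


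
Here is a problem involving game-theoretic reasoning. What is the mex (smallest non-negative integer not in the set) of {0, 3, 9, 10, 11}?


Set = {0, 3, 9, 10, 11}
0 is in the set.
1 is NOT in the set. This is the mex.
mex = 1

1


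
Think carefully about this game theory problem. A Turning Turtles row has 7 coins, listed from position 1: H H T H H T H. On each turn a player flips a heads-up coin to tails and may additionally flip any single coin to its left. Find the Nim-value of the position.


Coins: H H T H H T H
Key fact: a single head at position k behaves exactly like a Nim heap of size k (turning it to T and optionally flipping a coin at j < k corresponds to moving the heap from k to j, or to 0), and heads combine as a disjunctive sum (two heads at the same place would cancel, matching j XOR j = 0). So the Nim-value is the XOR of the 1-indexed positions of the heads.
Face-up positions (1-indexed): [1, 2, 4, 5, 7]
XOR 0 with 1: 0 XOR 1 = 1
XOR 1 with 2: 1 XOR 2 = 3
XOR 3 with 4: 3 XOR 4 = 7
XOR 7 with 5: 7 XOR 5 = 2
XOR 2 with 7: 2 XOR 7 = 5
Nim-value = 5

5


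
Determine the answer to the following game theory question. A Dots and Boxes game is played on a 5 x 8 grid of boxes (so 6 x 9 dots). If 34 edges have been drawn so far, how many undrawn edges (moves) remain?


Grid: 5 x 8 boxes, i.e. 6 rows and 9 columns of dots.
Horizontal edges: (rows + 1) * cols = 6 * 8 = 48
Vertical edges: rows * (cols + 1) = 5 * 9 = 45
Total edges: 48 + 45 = 93
Edges drawn: 34
Remaining: 93 - 34 = 59

59


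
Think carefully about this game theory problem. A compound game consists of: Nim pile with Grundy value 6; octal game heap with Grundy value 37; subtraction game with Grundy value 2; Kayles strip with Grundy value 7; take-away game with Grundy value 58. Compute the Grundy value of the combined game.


By the Sprague-Grundy theorem, the Grundy value of a sum of games is the XOR of individual Grundy values.
Nim pile: Grundy value = 6. Running XOR: 0 XOR 6 = 6
octal game heap: Grundy value = 37. Running XOR: 6 XOR 37 = 35
subtraction game: Grundy value = 2. Running XOR: 35 XOR 2 = 33
Kayles strip: Grundy value = 7. Running XOR: 33 XOR 7 = 38
take-away game: Grundy value = 58. Running XOR: 38 XOR 58 = 28
The combined Grundy value is 28.

28


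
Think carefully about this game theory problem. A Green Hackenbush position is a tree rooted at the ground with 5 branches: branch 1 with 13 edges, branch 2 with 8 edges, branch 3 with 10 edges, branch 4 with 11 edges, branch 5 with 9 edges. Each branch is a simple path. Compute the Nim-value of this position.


The tree has 5 branches from the ground vertex.
In Green Hackenbush, the Nim-value of a simple path of length k is k.
Branch 1: length 13, Nim-value = 13
Branch 2: length 8, Nim-value = 8
Branch 3: length 10, Nim-value = 10
Branch 4: length 11, Nim-value = 11
Branch 5: length 9, Nim-value = 9
Total Nim-value = XOR of all branch values:
0 XOR 13 = 13
13 XOR 8 = 5
5 XOR 10 = 15
15 XOR 11 = 4
4 XOR 9 = 13
Nim-value of the tree = 13

13


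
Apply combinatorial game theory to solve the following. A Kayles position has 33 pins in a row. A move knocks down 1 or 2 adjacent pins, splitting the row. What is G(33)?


Kayles: a move removes 1 or 2 adjacent pins from a contiguous row.
Removing pins from a row of k leaves two independent rows (a, b) with a + b = k - 1 (one pin) or a + b = k - 2 (two pins); an end removal gives a = 0.
By Sprague-Grundy, G(k) = mex{ G(a) XOR G(b) } over all these splits. G(0) = 0.
G(1): splits (0,0):0^0=0 -> mex({0}) = 1
G(2): splits (0,1):0^1=1 (0,0):0^0=0 -> mex({0, 1}) = 2
G(3): splits (0,2):0^2=2 (1,1):1^1=0 (0,1):0^1=1 -> mex({0, 1, 2}) = 3
G(4): splits (0,3):0^3=3 (1,2):1^2=3 (0,2):0^2=2 (1,1):1^1=0 -> mex({0, 2, 3}) = 1
G(5): splits (0,4):0^1=1 (1,3):1^3=2 (2,2):2^2=0 (0,3):0^3=3 (1,2):1^2=3 -> mex({0, 1, 2, 3}) = 4
G(6) = mex({0, 1, 2, 4}) = 3
G(7) = mex({0, 1, 3, 4, 5}) = 2
G(8) = mex({0, 2, 3, 5, 6}) = 1
G(9) = mex({0, 1, 2, 3, 6, 7}) = 4
G(10) = mex({0, 1, 3, 4, 5, 7}) = 2
G(11) = mex({0, 1, 2, 3, 4, 5}) = 6
G(12) = mex({0, 1, 2, 3, 5, 6, 7}) = 4
G(13) = mex({0, 2, 3, 4, 6, 7}) = 1
G(14) = mex({0, 1, 4, 5, 6, 7}) = 2
G(15) = mex({0, 1, 2, 3, 4, 5, 6}) = 7
G(16) = mex({0, 2, 3, 5, 6, 7}) = 1
G(17) = mex({0, 1, 2, 3, 5, 6, 7}) = 4
G(18) = mex({0, 1, 2, 4, 5, 6}) = 3
G(19) = mex({0, 1, 3, 4, 5, 7}) = 2
G(20) = mex({0, 2, 3, 4, 5, 6, 7}) = 1
G(21) = mex({0, 1, 2, 3, 5, 6, 7}) = 4
G(22) = mex({0, 1, 2, 3, 4, 5, 7}) = 6
G(23) = mex({0, 1, 2, 3, 4, 5, 6}) = 7
G(24) = mex({0, 1, 2, 3, 5, 6, 7}) = 4
G(25) = mex({0, 2, 3, 4, 6, 7}) = 1
G(26) = mex({0, 1, 3, 4, 5, 6, 7}) = 2
G(27) = mex({0, 1, 2, 3, 4, 5, 6, 7}) = 8
G(28) = mex({0, 1, 2, 3, 4, 6, 7, 8}) = 5
G(29) = mex({0, 1, 2, 3, 5, 6, 7, 8, 9}) = 4
G(30) = mex({0, 1, 2, 3, 4, 5, 6, 9, 10}) = 7
G(31) = mex({0, 1, 3, 4, 5, 7, 10, 11}) = 2
G(32) = mex({0, 2, 3, 4, 5, 6, 7, 9, 11}) = 1
G(33) = mex({0, 1, 2, 3, 4, 5, 6, 7, 9, 12}) = 8
Therefore G(33) = 8.

8


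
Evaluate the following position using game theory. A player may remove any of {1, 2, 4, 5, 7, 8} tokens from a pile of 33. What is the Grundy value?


The subtraction set is S = {1, 2, 4, 5, 7, 8}.
G(k) = mex{ G(k - s) : s in S, s <= k }. We compute iteratively: G(0) = 0.
G(1) = mex({0}) = 1
G(2) = mex({0, 1}) = 2
G(3) = mex({1, 2}) = 0
G(4) = mex({0, 2}) = 1
G(5) = mex({0, 1}) = 2
G(6) = mex({1, 2}) = 0
G(7) = mex({0, 2}) = 1
G(8) = mex({0, 1}) = 2
G(9) = mex({1, 2}) = 0
G(10) = mex({0, 2}) = 1
Observe that G(3)..G(10) = 0, 1, 2, 0, 1, 2, 0, 1 repeats G(0)..G(7) = 0, 1, 2, 0, 1, 2, 0, 1.
For k >= max(S) = 8, G(k) is determined by the previous 8 values G(k-8)..G(k-1); a window of 8 consecutive values has recurred shifted by 3, so by induction G(k + 3) = G(k) for all k >= 0: the sequence is periodic from the start with period 3.
One period: G(0..2) = 0, 1, 2.
33 mod 3 = 0, so G(33) = G(0) = 0.

0


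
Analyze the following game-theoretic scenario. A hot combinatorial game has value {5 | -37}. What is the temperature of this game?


The game is {5 | -37}, a switch {a | b} with numbers a > b.
Cooling {a | b} by t gives {a - t | b + t}, which stops being hot when a - t = b + t, i.e. at t = (a - b)/2. So the temperature of a switch is (a - b)/2.
Temperature = (Left option - Right option) / 2
= (5 - (-37)) / 2
= 42 / 2
= 21

21


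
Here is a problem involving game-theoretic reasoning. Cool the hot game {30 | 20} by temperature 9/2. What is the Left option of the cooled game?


Original game: {30 | 20} (a switch {a | b} with a > b).
Cooling by t (for t below the temperature (a - b)/2 = 5) taxes each move by t: {a | b} cooled by t is {a - t | b + t}.
Cooling amount: t = 9/2
Cooled Left option: 30 - 9/2 = 51/2
Cooled Right option: 20 + 9/2 = 49/2
Cooled game: {51/2 | 49/2}
Left option = 51/2

51/2


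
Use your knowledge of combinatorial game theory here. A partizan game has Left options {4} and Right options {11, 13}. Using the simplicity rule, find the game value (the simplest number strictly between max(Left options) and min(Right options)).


Left options: {4}, max = 4
Right options: {11, 13}, min = 11
All options are numbers and max(Left) < min(Right), so by the simplicity theorem the value is the simplest (earliest-born) number strictly between 4 and 11.
Integers 5 through 10 all lie strictly between 4 and 11.
Among integers, the simplest (lowest birthday = smallest |n|; 0 is born on day 0, +-n on day n) is 5.
No non-integer in the interval can be simpler: if x is a non-integer in the interval, then floor(x) or ceil(x) also lies in the interval (the interval contains an integer), and both are proper prefixes of x's sign expansion, i.e. born earlier. So the game value is 5.
Game value = 5

5


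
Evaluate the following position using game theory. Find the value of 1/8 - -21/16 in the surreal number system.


x = 1/8, y = -21/16
Converting to common denominator: 16
x = 2/16, y = -21/16
x - y = 1/8 - -21/16 = 23/16

23/16


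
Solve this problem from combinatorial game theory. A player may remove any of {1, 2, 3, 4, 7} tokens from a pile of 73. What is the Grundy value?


The subtraction set is S = {1, 2, 3, 4, 7}.
G(k) = mex{ G(k - s) : s in S, s <= k }. We compute iteratively: G(0) = 0.
G(1) = mex({0}) = 1
G(2) = mex({0, 1}) = 2
G(3) = mex({0, 1, 2}) = 3
G(4) = mex({0, 1, 2, 3}) = 4
G(5) = mex({1, 2, 3, 4}) = 0
G(6) = mex({0, 2, 3, 4}) = 1
G(7) = mex({0, 1, 3, 4}) = 2
G(8) = mex({0, 1, 2, 4}) = 3
G(9) = mex({0, 1, 2, 3}) = 4
G(10) = mex({1, 2, 3, 4}) = 0
G(11) = mex({0, 2, 3, 4}) = 1
Observe that G(5)..G(11) = 0, 1, 2, 3, 4, 0, 1 repeats G(0)..G(6) = 0, 1, 2, 3, 4, 0, 1.
For k >= max(S) = 7, G(k) is determined by the previous 7 values G(k-7)..G(k-1); a window of 7 consecutive values has recurred shifted by 5, so by induction G(k + 5) = G(k) for all k >= 0: the sequence is periodic from the start with period 5.
One period: G(0..4) = 0, 1, 2, 3, 4.
73 mod 5 = 3, so G(73) = G(3) = 3.

3


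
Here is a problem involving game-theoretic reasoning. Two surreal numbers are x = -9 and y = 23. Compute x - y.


x = -9, y = 23
x - y = -9 - 23 = -32

-32


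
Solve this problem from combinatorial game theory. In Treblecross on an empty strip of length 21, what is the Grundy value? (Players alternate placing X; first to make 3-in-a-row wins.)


Treblecross: place X on empty cells; 3-in-a-row wins.
Playing within two cells of an existing X lets the opponent win at once, so sensible play treats the cells i-2..i+2 around each X as dead. The player left with no safe cell loses, so this is a normal-play take-away game on strips of safe cells.
Placing X at cell i (0-indexed) of a strip of k safe cells leaves independent strips of sizes max(0, i-2) and max(0, k-i-3). Hence G(k) = mex{ G(max(0,i-2)) XOR G(max(0,k-i-3)) : 0 <= i < k }, with G(0) = 0.
G(1): splits (0,0):0^0=0 -> mex({0}) = 1
G(2): splits (0,0):0^0=0 -> mex({0}) = 1
G(3): splits (0,0):0^0=0 -> mex({0}) = 1
G(4): splits (0,1):0^1=1 (0,0):0^0=0 -> mex({0, 1}) = 2
G(5): splits (0,2):0^1=1 (0,1):0^1=1 (0,0):0^0=0 -> mex({0, 1}) = 2
G(6) = mex({1}) = 0
G(7) = mex({0, 1, 2}) = 3
G(8) = mex({0, 1, 2}) = 3
G(9) = mex({0, 2}) = 1
G(10) = mex({0, 2, 3}) = 1
G(11) = mex({0, 3}) = 1
G(12) = mex({1, 3}) = 0
G(13) = mex({0, 1, 2, 3}) = 4
G(14) = mex({0, 1, 2}) = 3
G(15) = mex({0, 1, 2}) = 3
G(16) = mex({0, 1, 2, 4}) = 3
G(17) = mex({0, 1, 3, 4}) = 2
G(18) = mex({0, 1, 3, 4}) = 2
G(19) = mex({0, 1, 3, 5}) = 2
G(20) = mex({0, 1, 2, 3, 5}) = 4
G(21) = mex({0, 1, 2, 3, 5}) = 4
Therefore G(21) = 4.

4


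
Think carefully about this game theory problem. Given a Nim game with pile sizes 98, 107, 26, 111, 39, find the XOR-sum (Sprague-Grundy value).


We need the XOR (exclusive or) of all pile sizes.
After XOR-ing pile 1 (size 98): 0 XOR 98 = 98
After XOR-ing pile 2 (size 107): 98 XOR 107 = 9
After XOR-ing pile 3 (size 26): 9 XOR 26 = 19
After XOR-ing pile 4 (size 111): 19 XOR 111 = 124
After XOR-ing pile 5 (size 39): 124 XOR 39 = 91
The Nim-value of this position is 91.

91


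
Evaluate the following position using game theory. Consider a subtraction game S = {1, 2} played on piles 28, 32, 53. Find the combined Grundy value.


Subtraction set: {1, 2}
For this subtraction set, G(n) = n mod 3 (period = max + 1 = 3).
Pile 1 (size 28): G(28) = 28 mod 3 = 1
Pile 2 (size 32): G(32) = 32 mod 3 = 2
Pile 3 (size 53): G(53) = 53 mod 3 = 2
Total Grundy value = XOR of all: 1 XOR 2 XOR 2 = 1

1


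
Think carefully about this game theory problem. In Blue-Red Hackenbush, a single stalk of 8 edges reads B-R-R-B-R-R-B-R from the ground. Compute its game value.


Edges (from ground): B-R-R-B-R-R-B-R
By Berlekamp's sign-expansion rule, a Blue-Red Hackenbush stalk has the value of the surreal number whose sign sequence is the edge sequence with B -> + and R -> -.
Sign sequence: +--+--+-
Trace the sign expansion in the surreal number tree, starting from 0:
Edge 1: B (sign +) -> bounds (0, +inf), value = 1
Edge 2: R (sign -) -> bounds (0, 1), value = 1/2
Edge 3: R (sign -) -> bounds (0, 1/2), value = 1/4
Edge 4: B (sign +) -> bounds (1/4, 1/2), value = 3/8
Edge 5: R (sign -) -> bounds (1/4, 3/8), value = 5/16
Edge 6: R (sign -) -> bounds (1/4, 5/16), value = 9/32
Edge 7: B (sign +) -> bounds (9/32, 5/16), value = 19/64
Edge 8: R (sign -) -> bounds (9/32, 19/64), value = 37/128
Game value = 37/128

37/128


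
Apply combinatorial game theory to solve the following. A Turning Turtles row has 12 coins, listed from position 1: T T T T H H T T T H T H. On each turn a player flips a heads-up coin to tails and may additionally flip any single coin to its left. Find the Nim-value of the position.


Coins: T T T T H H T T T H T H
Key fact: a single head at position k behaves exactly like a Nim heap of size k (turning it to T and optionally flipping a coin at j < k corresponds to moving the heap from k to j, or to 0), and heads combine as a disjunctive sum (two heads at the same place would cancel, matching j XOR j = 0). So the Nim-value is the XOR of the 1-indexed positions of the heads.
Face-up positions (1-indexed): [5, 6, 10, 12]
XOR 0 with 5: 0 XOR 5 = 5
XOR 5 with 6: 5 XOR 6 = 3
XOR 3 with 10: 3 XOR 10 = 9
XOR 9 with 12: 9 XOR 12 = 5
Nim-value = 5

5


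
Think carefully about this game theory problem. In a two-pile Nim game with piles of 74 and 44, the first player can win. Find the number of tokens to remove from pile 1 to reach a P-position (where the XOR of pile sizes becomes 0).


Piles: 74 and 44
Current XOR: 74 XOR 44 = 102 (non-zero, so this is an N-position).
To make the XOR zero, we need to find a move that balances the piles.
For pile 1 (size 74): target = 74 XOR 102 = 44
We reduce pile 1 from 74 to 44.
Tokens removed: 74 - 44 = 30
Verification: 44 XOR 44 = 0

30


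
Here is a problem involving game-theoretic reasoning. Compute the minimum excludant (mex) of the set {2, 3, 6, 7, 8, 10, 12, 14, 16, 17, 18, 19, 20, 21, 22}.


Set = {2, 3, 6, 7, 8, 10, 12, 14, 16, 17, 18, 19, 20, 21, 22}
0 is NOT in the set. This is the mex.
mex = 0

0


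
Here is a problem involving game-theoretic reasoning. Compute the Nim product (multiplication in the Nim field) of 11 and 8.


Nim multiplication is bilinear over XOR: (u XOR v) * w = (u*w) XOR (v*w).
So we split each operand into its bit components and XOR the pairwise Nim products.
11 = 1 + 2 + 8 (as XOR of powers of 2).
8 = 8 (as XOR of powers of 2).
Using the standard Nim-product table on single bits:
  2*2 = 3,   2*4 = 8,   2*8 = 12,
  4*4 = 6,   4*8 = 11,  8*8 = 13,
and  1*x = x (identity), k*l = l*k (commutative).
Pairwise Nim products:
  1 * 8 = 8
  2 * 8 = 12
  8 * 8 = 13
XOR them: 8 XOR 12 XOR 13 = 9.
Result: 11 * 8 = 9 (in Nim).

9


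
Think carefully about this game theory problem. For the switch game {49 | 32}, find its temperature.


The game is {49 | 32}, a switch {a | b} with numbers a > b.
Cooling {a | b} by t gives {a - t | b + t}, which stops being hot when a - t = b + t, i.e. at t = (a - b)/2. So the temperature of a switch is (a - b)/2.
Temperature = (Left option - Right option) / 2
= (49 - (32)) / 2
= 17 / 2
= 17/2

17/2


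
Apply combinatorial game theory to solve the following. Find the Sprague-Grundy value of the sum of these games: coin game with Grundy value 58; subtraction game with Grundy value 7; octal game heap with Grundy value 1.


By the Sprague-Grundy theorem, the Grundy value of a sum of games is the XOR of individual Grundy values.
coin game: Grundy value = 58. Running XOR: 0 XOR 58 = 58
subtraction game: Grundy value = 7. Running XOR: 58 XOR 7 = 61
octal game heap: Grundy value = 1. Running XOR: 61 XOR 1 = 60
The combined Grundy value is 60.

60


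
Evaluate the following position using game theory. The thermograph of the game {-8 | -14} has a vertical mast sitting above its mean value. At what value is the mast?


Game = {-8 | -14}, a switch {a | b} with numbers a > b.
Its thermograph has left wall a - t and right wall b + t, which meet at t = (a - b)/2, where both equal (a + b)/2. So the mast (mean value) is at (a + b)/2.
Mean = (-8 + (-14))/2 = -22/2 = -11

-11


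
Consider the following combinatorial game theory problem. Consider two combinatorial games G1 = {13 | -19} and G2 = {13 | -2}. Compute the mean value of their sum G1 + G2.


G1 = {13 | -19}, G2 = {13 | -2}
Each is a switch {a | b} with numbers a > b; its mean value is (a + b)/2, and mean value is additive over game sums: m(G1 + G2) = m(G1) + m(G2).
Mean of G1 = (13 + (-19))/2 = -6/2 = -3
Mean of G2 = (13 + (-2))/2 = 11/2 = 11/2
Mean of G1 + G2 = -3 + 11/2 = 5/2

5/2


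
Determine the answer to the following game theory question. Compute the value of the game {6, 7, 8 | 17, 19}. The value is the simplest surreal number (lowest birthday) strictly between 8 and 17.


Left options: {6, 7, 8}, max = 8
Right options: {17, 19}, min = 17
All options are numbers and max(Left) < min(Right), so by the simplicity theorem the value is the simplest (earliest-born) number strictly between 8 and 17.
Integers 9 through 16 all lie strictly between 8 and 17.
Among integers, the simplest (lowest birthday = smallest |n|; 0 is born on day 0, +-n on day n) is 9.
No non-integer in the interval can be simpler: if x is a non-integer in the interval, then floor(x) or ceil(x) also lies in the interval (the interval contains an integer), and both are proper prefixes of x's sign expansion, i.e. born earlier. So the game value is 9.
Game value = 9

9


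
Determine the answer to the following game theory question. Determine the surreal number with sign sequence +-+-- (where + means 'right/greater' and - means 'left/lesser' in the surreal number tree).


Sign expansion: +-+--
Rule: track bounds (lo, hi), initially (-inf, +inf). On '+', the current value becomes lo and we move to the simplest number in (value, hi): value + 1 if hi = +inf, otherwise the midpoint (value + hi)/2. On '-', the current value becomes hi and we move to value - 1 if lo = -inf, otherwise the midpoint (lo + value)/2.
Start at 0.
Step 1: sign = +, move right. Bounds: (0, +inf). Value = 1
Step 2: sign = -, move left. Bounds: (0, 1). Value = 1/2
Step 3: sign = +, move right. Bounds: (1/2, 1). Value = 3/4
Step 4: sign = -, move left. Bounds: (1/2, 3/4). Value = 5/8
Step 5: sign = -, move left. Bounds: (1/2, 5/8). Value = 9/16
The surreal number with sign expansion +-+-- is 9/16.

9/16


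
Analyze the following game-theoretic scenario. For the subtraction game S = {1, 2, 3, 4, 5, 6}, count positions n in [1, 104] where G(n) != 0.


Subtraction set S = {1, 2, 3, 4, 5, 6}, so G(n) = n mod 7.
G(n) = 0 when n is a multiple of 7.
Multiples of 7 in [1, 104]: 14
N-positions (nonzero Grundy) = 104 - 14 = 90

90


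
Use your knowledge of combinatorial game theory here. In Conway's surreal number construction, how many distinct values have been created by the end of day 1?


Day 0: {|} = 0 is born. Count = 1.
Day n: the number of surreal numbers born by day n is 2^(n+1) - 1.
By day 0: 2^1 - 1 = 1
By day 1: 2^2 - 1 = 3
By day 1: 3 surreal numbers.

3


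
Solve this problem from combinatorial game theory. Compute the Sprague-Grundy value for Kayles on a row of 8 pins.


Kayles: a move removes 1 or 2 adjacent pins from a contiguous row.
Removing pins from a row of k leaves two independent rows (a, b) with a + b = k - 1 (one pin) or a + b = k - 2 (two pins); an end removal gives a = 0.
By Sprague-Grundy, G(k) = mex{ G(a) XOR G(b) } over all these splits. G(0) = 0.
G(1): splits (0,0):0^0=0 -> mex({0}) = 1
G(2): splits (0,1):0^1=1 (0,0):0^0=0 -> mex({0, 1}) = 2
G(3): splits (0,2):0^2=2 (1,1):1^1=0 (0,1):0^1=1 -> mex({0, 1, 2}) = 3
G(4): splits (0,3):0^3=3 (1,2):1^2=3 (0,2):0^2=2 (1,1):1^1=0 -> mex({0, 2, 3}) = 1
G(5): splits (0,4):0^1=1 (1,3):1^3=2 (2,2):2^2=0 (0,3):0^3=3 (1,2):1^2=3 -> mex({0, 1, 2, 3}) = 4
G(6) = mex({0, 1, 2, 4}) = 3
G(7) = mex({0, 1, 3, 4, 5}) = 2
G(8) = mex({0, 2, 3, 5, 6}) = 1
Therefore G(8) = 1.

1


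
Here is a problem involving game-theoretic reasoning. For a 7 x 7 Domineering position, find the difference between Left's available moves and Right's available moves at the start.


Board is 7 x 7 (rows x cols).
Left (vertical) placements: (rows-1) * cols = 6 * 7 = 42
Right (horizontal) placements: rows * (cols-1) = 7 * 6 = 42
Advantage = Left - Right = 42 - 42 = 0

0


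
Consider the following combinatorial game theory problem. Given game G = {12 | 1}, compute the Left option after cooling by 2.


Original game: {12 | 1} (a switch {a | b} with a > b).
Cooling by t (for t below the temperature (a - b)/2 = 11/2) taxes each move by t: {a | b} cooled by t is {a - t | b + t}.
Cooling amount: t = 2
Cooled Left option: 12 - 2 = 10
Cooled Right option: 1 + 2 = 3
Cooled game: {10 | 3}
Left option = 10

10


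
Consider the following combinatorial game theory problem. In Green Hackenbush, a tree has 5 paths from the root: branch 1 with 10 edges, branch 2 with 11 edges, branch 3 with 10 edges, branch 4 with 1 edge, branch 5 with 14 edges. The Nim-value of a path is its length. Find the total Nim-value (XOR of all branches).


The tree has 5 branches from the ground vertex.
In Green Hackenbush, the Nim-value of a simple path of length k is k.
Branch 1: length 10, Nim-value = 10
Branch 2: length 11, Nim-value = 11
Branch 3: length 10, Nim-value = 10
Branch 4: length 1, Nim-value = 1
Branch 5: length 14, Nim-value = 14
Total Nim-value = XOR of all branch values:
0 XOR 10 = 10
10 XOR 11 = 1
1 XOR 10 = 11
11 XOR 1 = 10
10 XOR 14 = 4
Nim-value of the tree = 4

4


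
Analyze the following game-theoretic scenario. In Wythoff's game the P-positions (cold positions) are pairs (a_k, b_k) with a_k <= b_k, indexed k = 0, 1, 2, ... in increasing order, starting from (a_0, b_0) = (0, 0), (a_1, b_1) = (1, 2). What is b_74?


By Wythoff's theorem, a_k = floor(k * phi) and b_k = floor(k * phi^2) = a_k + k, where phi = (1 + sqrt(5))/2 is the golden ratio.
phi = (1 + sqrt(5))/2 = 1.618034
phi^2 = phi + 1 = 2.618034
k = 74
k * phi^2 = 74 * 2.618034 = 193.734515
b_74 = floor(k * phi^2) = 193 (check: a_74 + k = 119 + 74 = 193)

193


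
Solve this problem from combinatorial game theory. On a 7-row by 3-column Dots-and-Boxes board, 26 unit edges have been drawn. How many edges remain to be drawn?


Grid: 7 x 3 boxes, i.e. 8 rows and 4 columns of dots.
Horizontal edges: (rows + 1) * cols = 8 * 3 = 24
Vertical edges: rows * (cols + 1) = 7 * 4 = 28
Total edges: 24 + 28 = 52
Edges drawn: 26
Remaining: 52 - 26 = 26

26


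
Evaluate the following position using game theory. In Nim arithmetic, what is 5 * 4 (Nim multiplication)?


Nim multiplication is bilinear over XOR: (u XOR v) * w = (u*w) XOR (v*w).
So we split each operand into its bit components and XOR the pairwise Nim products.
5 = 1 + 4 (as XOR of powers of 2).
4 = 4 (as XOR of powers of 2).
Using the standard Nim-product table on single bits:
  2*2 = 3,   2*4 = 8,   2*8 = 12,
  4*4 = 6,   4*8 = 11,  8*8 = 13,
and  1*x = x (identity), k*l = l*k (commutative).
Pairwise Nim products:
  1 * 4 = 4
  4 * 4 = 6
XOR them: 4 XOR 6 = 2.
Result: 5 * 4 = 2 (in Nim).

2


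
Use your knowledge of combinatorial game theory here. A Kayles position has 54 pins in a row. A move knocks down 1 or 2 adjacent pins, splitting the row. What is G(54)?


Kayles: a move removes 1 or 2 adjacent pins from a contiguous row.
Removing pins from a row of k leaves two independent rows (a, b) with a + b = k - 1 (one pin) or a + b = k - 2 (two pins); an end removal gives a = 0.
By Sprague-Grundy, G(k) = mex{ G(a) XOR G(b) } over all these splits. G(0) = 0.
G(1): splits (0,0):0^0=0 -> mex({0}) = 1
G(2): splits (0,1):0^1=1 (0,0):0^0=0 -> mex({0, 1}) = 2
G(3): splits (0,2):0^2=2 (1,1):1^1=0 (0,1):0^1=1 -> mex({0, 1, 2}) = 3
G(4): splits (0,3):0^3=3 (1,2):1^2=3 (0,2):0^2=2 (1,1):1^1=0 -> mex({0, 2, 3}) = 1
G(5): splits (0,4):0^1=1 (1,3):1^3=2 (2,2):2^2=0 (0,3):0^3=3 (1,2):1^2=3 -> mex({0, 1, 2, 3}) = 4
G(6) = mex({0, 1, 2, 4}) = 3
G(7) = mex({0, 1, 3, 4, 5}) = 2
G(8) = mex({0, 2, 3, 5, 6}) = 1
G(9) = mex({0, 1, 2, 3, 6, 7}) = 4
G(10) = mex({0, 1, 3, 4, 5, 7}) = 2
G(11) = mex({0, 1, 2, 3, 4, 5}) = 6
G(12) = mex({0, 1, 2, 3, 5, 6, 7}) = 4
G(13) = mex({0, 2, 3, 4, 6, 7}) = 1
G(14) = mex({0, 1, 4, 5, 6, 7}) = 2
G(15) = mex({0, 1, 2, 3, 4, 5, 6}) = 7
G(16) = mex({0, 2, 3, 5, 6, 7}) = 1
G(17) = mex({0, 1, 2, 3, 5, 6, 7}) = 4
G(18) = mex({0, 1, 2, 4, 5, 6}) = 3
G(19) = mex({0, 1, 3, 4, 5, 7}) = 2
G(20) = mex({0, 2, 3, 4, 5, 6, 7}) = 1
G(21) = mex({0, 1, 2, 3, 5, 6, 7}) = 4
G(22) = mex({0, 1, 2, 3, 4, 5, 7}) = 6
G(23) = mex({0, 1, 2, 3, 4, 5, 6}) = 7
G(24) = mex({0, 1, 2, 3, 5, 6, 7}) = 4
G(25) = mex({0, 2, 3, 4, 6, 7}) = 1
G(26) = mex({0, 1, 3, 4, 5, 6, 7}) = 2
G(27) = mex({0, 1, 2, 3, 4, 5, 6, 7}) = 8
G(28) = mex({0, 1, 2, 3, 4, 6, 7, 8}) = 5
G(29) = mex({0, 1, 2, 3, 5, 6, 7, 8, 9}) = 4
G(30) = mex({0, 1, 2, 3, 4, 5, 6, 9, 10}) = 7
G(31) = mex({0, 1, 3, 4, 5, 7, 10, 11}) = 2
G(32) = mex({0, 2, 3, 4, 5, 6, 7, 9, 11}) = 1
G(33) = mex({0, 1, 2, 3, 4, 5, 6, 7, 9, 12}) = 8
G(34) = mex({0, 1, 2, 3, 4, 5, 7, 8, 11, 12}) = 6
G(35) = mex({0, 1, 2, 3, 4, 5, 6, 8, 9, 10, 11}) = 7
G(36) = mex({0, 1, 2, 3, 5, 6, 7, 9, 10}) = 4
G(37) = mex({0, 2, 3, 4, 6, 7, 9, 10, 11, 12}) = 1
G(38) = mex({0, 1, 3, 4, 5, 6, 7, 9, 10, 11, 12}) = 2
G(39) = mex({0, 1, 2, 4, 5, 6, 7, 9, 10, 12, 14}) = 3
G(40) = mex({0, 2, 3, 4, 6, 7, 11, 12, 14}) = 1
G(41) = mex({0, 1, 2, 3, 5, 6, 7, 9, 10, 11, 12}) = 4
G(42) = mex({0, 1, 2, 3, 4, 5, 6, 9, 10}) = 7
G(43) = mex({0, 1, 3, 4, 5, 7, 9, 10, 12, 15}) = 2
G(44) = mex({0, 2, 3, 4, 5, 6, 7, 9, 10, 12, 15}) = 1
G(45) = mex({0, 1, 2, 3, 4, 5, 6, 7, 9, 10, 12, 14}) = 8
G(46) = mex({0, 1, 3, 4, 5, 7, 8, 11, 12, 14}) = 2
G(47) = mex({0, 1, 2, 3, 4, 5, 6, 8, 9, 10, 11, 12}) = 7
G(48) = mex({0, 1, 2, 3, 5, 6, 7, 9, 10}) = 4
G(49) = mex({0, 2, 3, 4, 6, 7, 9, 10, 11, 12, 15}) = 1
G(50) = mex({0, 1, 4, 5, 6, 7, 9, 11, 12, 14, 15}) = 2
G(51) = mex({0, 1, 2, 3, 4, 5, 6, 7, 9, 12, 14, 15}) = 8
G(52) = mex({0, 2, 3, 4, 5, 6, 7, 8, 11, 12, 15}) = 1
G(53) = mex({0, 1, 2, 3, 5, 6, 7, 8, 9, 10, 11, 12}) = 4
G(54) = mex({0, 1, 2, 3, 4, 5, 6, 9, 10}) = 7
Therefore G(54) = 7.

7


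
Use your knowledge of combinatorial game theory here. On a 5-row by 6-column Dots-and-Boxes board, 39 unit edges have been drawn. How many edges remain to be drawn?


Grid: 5 x 6 boxes, i.e. 6 rows and 7 columns of dots.
Horizontal edges: (rows + 1) * cols = 6 * 6 = 36
Vertical edges: rows * (cols + 1) = 5 * 7 = 35
Total edges: 36 + 35 = 71
Edges drawn: 39
Remaining: 71 - 39 = 32

32


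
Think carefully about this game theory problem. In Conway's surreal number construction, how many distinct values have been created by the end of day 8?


Day 0: {|} = 0 is born. Count = 1.
Day n: the number of surreal numbers born by day n is 2^(n+1) - 1.
By day 0: 2^1 - 1 = 1
By day 1: 2^2 - 1 = 3
By day 2: 2^3 - 1 = 7
By day 3: 2^4 - 1 = 15
By day 4: 2^5 - 1 = 31
By day 5: 2^6 - 1 = 63
By day 6: 2^7 - 1 = 127
By day 7: 2^8 - 1 = 255
By day 8: 2^9 - 1 = 511
By day 8: 511 surreal numbers.

511


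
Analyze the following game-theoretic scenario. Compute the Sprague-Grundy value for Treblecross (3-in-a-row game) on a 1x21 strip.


Treblecross: place X on empty cells; 3-in-a-row wins.
Playing within two cells of an existing X lets the opponent win at once, so sensible play treats the cells i-2..i+2 around each X as dead. The player left with no safe cell loses, so this is a normal-play take-away game on strips of safe cells.
Placing X at cell i (0-indexed) of a strip of k safe cells leaves independent strips of sizes max(0, i-2) and max(0, k-i-3). Hence G(k) = mex{ G(max(0,i-2)) XOR G(max(0,k-i-3)) : 0 <= i < k }, with G(0) = 0.
G(1): splits (0,0):0^0=0 -> mex({0}) = 1
G(2): splits (0,0):0^0=0 -> mex({0}) = 1
G(3): splits (0,0):0^0=0 -> mex({0}) = 1
G(4): splits (0,1):0^1=1 (0,0):0^0=0 -> mex({0, 1}) = 2
G(5): splits (0,2):0^1=1 (0,1):0^1=1 (0,0):0^0=0 -> mex({0, 1}) = 2
G(6) = mex({1}) = 0
G(7) = mex({0, 1, 2}) = 3
G(8) = mex({0, 1, 2}) = 3
G(9) = mex({0, 2}) = 1
G(10) = mex({0, 2, 3}) = 1
G(11) = mex({0, 3}) = 1
G(12) = mex({1, 3}) = 0
G(13) = mex({0, 1, 2, 3}) = 4
G(14) = mex({0, 1, 2}) = 3
G(15) = mex({0, 1, 2}) = 3
G(16) = mex({0, 1, 2, 4}) = 3
G(17) = mex({0, 1, 3, 4}) = 2
G(18) = mex({0, 1, 3, 4}) = 2
G(19) = mex({0, 1, 3, 5}) = 2
G(20) = mex({0, 1, 2, 3, 5}) = 4
G(21) = mex({0, 1, 2, 3, 5}) = 4
Therefore G(21) = 4.

4


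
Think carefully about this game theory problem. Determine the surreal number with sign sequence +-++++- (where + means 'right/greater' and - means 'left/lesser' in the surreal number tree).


Sign expansion: +-++++-
Rule: track bounds (lo, hi), initially (-inf, +inf). On '+', the current value becomes lo and we move to the simplest number in (value, hi): value + 1 if hi = +inf, otherwise the midpoint (value + hi)/2. On '-', the current value becomes hi and we move to value - 1 if lo = -inf, otherwise the midpoint (lo + value)/2.
Start at 0.
Step 1: sign = +, move right. Bounds: (0, +inf). Value = 1
Step 2: sign = -, move left. Bounds: (0, 1). Value = 1/2
Step 3: sign = +, move right. Bounds: (1/2, 1). Value = 3/4
Step 4: sign = +, move right. Bounds: (3/4, 1). Value = 7/8
Step 5: sign = +, move right. Bounds: (7/8, 1). Value = 15/16
Step 6: sign = +, move right. Bounds: (15/16, 1). Value = 31/32
Step 7: sign = -, move left. Bounds: (15/16, 31/32). Value = 61/64
The surreal number with sign expansion +-++++- is 61/64.

61/64


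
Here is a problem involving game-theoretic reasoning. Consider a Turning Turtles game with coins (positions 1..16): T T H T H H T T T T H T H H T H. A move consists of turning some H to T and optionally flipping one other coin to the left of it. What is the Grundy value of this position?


Coins: T T H T H H T T T T H T H H T H
Key fact: a single head at position k behaves exactly like a Nim heap of size k (turning it to T and optionally flipping a coin at j < k corresponds to moving the heap from k to j, or to 0), and heads combine as a disjunctive sum (two heads at the same place would cancel, matching j XOR j = 0). So the Nim-value is the XOR of the 1-indexed positions of the heads.
Face-up positions (1-indexed): [3, 5, 6, 11, 13, 14, 16]
XOR 0 with 3: 0 XOR 3 = 3
XOR 3 with 5: 3 XOR 5 = 6
XOR 6 with 6: 6 XOR 6 = 0
XOR 0 with 11: 0 XOR 11 = 11
XOR 11 with 13: 11 XOR 13 = 6
XOR 6 with 14: 6 XOR 14 = 8
XOR 8 with 16: 8 XOR 16 = 24
Nim-value = 24

24


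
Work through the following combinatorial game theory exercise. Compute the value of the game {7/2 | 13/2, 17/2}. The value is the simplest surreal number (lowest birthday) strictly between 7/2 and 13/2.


Left options: {7/2}, max = 7/2
Right options: {13/2, 17/2}, min = 13/2
All options are numbers and max(Left) < min(Right), so by the simplicity theorem the value is the simplest (earliest-born) number strictly between 7/2 and 13/2.
Integers 4 through 6 all lie strictly between 7/2 and 13/2.
Among integers, the simplest (lowest birthday = smallest |n|; 0 is born on day 0, +-n on day n) is 4.
No non-integer in the interval can be simpler: if x is a non-integer in the interval, then floor(x) or ceil(x) also lies in the interval (the interval contains an integer), and both are proper prefixes of x's sign expansion, i.e. born earlier. So the game value is 4.
Game value = 4

4


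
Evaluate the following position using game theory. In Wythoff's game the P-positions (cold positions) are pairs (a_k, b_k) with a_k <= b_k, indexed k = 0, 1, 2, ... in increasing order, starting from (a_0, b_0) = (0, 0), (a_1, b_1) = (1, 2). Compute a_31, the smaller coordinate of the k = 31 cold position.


By Wythoff's theorem, a_k = floor(k * phi) and b_k = floor(k * phi^2) = a_k + k, where phi = (1 + sqrt(5))/2 is the golden ratio.
phi = (1 + sqrt(5))/2 = 1.618034
k = 31
k * phi = 31 * 1.618034 = 50.159054
a_31 = floor(k * phi) = 50

50


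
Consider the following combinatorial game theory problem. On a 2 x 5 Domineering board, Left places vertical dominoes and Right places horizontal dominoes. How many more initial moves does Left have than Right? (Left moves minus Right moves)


Board is 2 x 5 (rows x cols).
Left (vertical) placements: (rows-1) * cols = 1 * 5 = 5
Right (horizontal) placements: rows * (cols-1) = 2 * 4 = 8
Advantage = Left - Right = 5 - 8 = -3

-3


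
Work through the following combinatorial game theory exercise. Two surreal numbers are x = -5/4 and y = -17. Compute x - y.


x = -5/4, y = -17
Converting to common denominator: 4
x = -5/4, y = -68/4
x - y = -5/4 - -17 = 63/4

63/4


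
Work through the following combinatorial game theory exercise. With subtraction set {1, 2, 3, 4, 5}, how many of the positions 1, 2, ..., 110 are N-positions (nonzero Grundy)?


Subtraction set S = {1, 2, 3, 4, 5}, so G(n) = n mod 6.
G(n) = 0 when n is a multiple of 6.
Multiples of 6 in [1, 110]: 18
N-positions (nonzero Grundy) = 110 - 18 = 92

92


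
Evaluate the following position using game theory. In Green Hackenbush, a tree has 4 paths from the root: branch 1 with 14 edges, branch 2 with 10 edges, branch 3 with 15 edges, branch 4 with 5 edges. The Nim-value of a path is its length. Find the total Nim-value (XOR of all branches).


The tree has 4 branches from the ground vertex.
In Green Hackenbush, the Nim-value of a simple path of length k is k.
Branch 1: length 14, Nim-value = 14
Branch 2: length 10, Nim-value = 10
Branch 3: length 15, Nim-value = 15
Branch 4: length 5, Nim-value = 5
Total Nim-value = XOR of all branch values:
0 XOR 14 = 14
14 XOR 10 = 4
4 XOR 15 = 11
11 XOR 5 = 14
Nim-value of the tree = 14

14


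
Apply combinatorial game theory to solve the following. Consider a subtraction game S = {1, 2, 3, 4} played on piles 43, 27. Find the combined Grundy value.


Subtraction set: {1, 2, 3, 4}
For this subtraction set, G(n) = n mod 5 (period = max + 1 = 5).
Pile 1 (size 43): G(43) = 43 mod 5 = 3
Pile 2 (size 27): G(27) = 27 mod 5 = 2
Total Grundy value = XOR of all: 3 XOR 2 = 1

1


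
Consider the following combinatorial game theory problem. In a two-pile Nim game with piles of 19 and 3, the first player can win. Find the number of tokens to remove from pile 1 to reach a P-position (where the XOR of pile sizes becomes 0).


Piles: 19 and 3
Current XOR: 19 XOR 3 = 16 (non-zero, so this is an N-position).
To make the XOR zero, we need to find a move that balances the piles.
For pile 1 (size 19): target = 19 XOR 16 = 3
We reduce pile 1 from 19 to 3.
Tokens removed: 19 - 3 = 16
Verification: 3 XOR 3 = 0

16


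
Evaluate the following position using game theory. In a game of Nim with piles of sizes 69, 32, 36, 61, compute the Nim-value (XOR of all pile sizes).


We need the XOR (exclusive or) of all pile sizes.
After XOR-ing pile 1 (size 69): 0 XOR 69 = 69
After XOR-ing pile 2 (size 32): 69 XOR 32 = 101
After XOR-ing pile 3 (size 36): 101 XOR 36 = 65
After XOR-ing pile 4 (size 61): 65 XOR 61 = 124
The Nim-value of this position is 124.

124


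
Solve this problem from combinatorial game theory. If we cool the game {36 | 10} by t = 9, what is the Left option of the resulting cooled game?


Original game: {36 | 10} (a switch {a | b} with a > b).
Cooling by t (for t below the temperature (a - b)/2 = 13) taxes each move by t: {a | b} cooled by t is {a - t | b + t}.
Cooling amount: t = 9
Cooled Left option: 36 - 9 = 27
Cooled Right option: 10 + 9 = 19
Cooled game: {27 | 19}
Left option = 27

27


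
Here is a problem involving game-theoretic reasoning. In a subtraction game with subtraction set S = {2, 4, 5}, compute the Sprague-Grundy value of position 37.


The subtraction set is S = {2, 4, 5}.
G(k) = mex{ G(k - s) : s in S, s <= k }. We compute iteratively: G(0) = 0.
G(1) = mex({}) = 0
G(2) = mex({0}) = 1
G(3) = mex({0}) = 1
G(4) = mex({0, 1}) = 2
G(5) = mex({0, 1}) = 2
G(6) = mex({0, 1, 2}) = 3
G(7) = mex({1, 2}) = 0
G(8) = mex({1, 2, 3}) = 0
G(9) = mex({0, 2}) = 1
G(10) = mex({0, 2, 3}) = 1
G(11) = mex({0, 1, 3}) = 2
Observe that G(7)..G(11) = 0, 0, 1, 1, 2 repeats G(0)..G(4) = 0, 0, 1, 1, 2.
For k >= max(S) = 5, G(k) is determined by the previous 5 values G(k-5)..G(k-1); a window of 5 consecutive values has recurred shifted by 7, so by induction G(k + 7) = G(k) for all k >= 0: the sequence is periodic from the start with period 7.
One period: G(0..6) = 0, 0, 1, 1, 2, 2, 3.
37 mod 7 = 2, so G(37) = G(2) = 1.

1


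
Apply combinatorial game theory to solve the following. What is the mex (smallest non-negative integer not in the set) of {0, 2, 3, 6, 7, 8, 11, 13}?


Set = {0, 2, 3, 6, 7, 8, 11, 13}
0 is in the set.
1 is NOT in the set. This is the mex.
mex = 1

1


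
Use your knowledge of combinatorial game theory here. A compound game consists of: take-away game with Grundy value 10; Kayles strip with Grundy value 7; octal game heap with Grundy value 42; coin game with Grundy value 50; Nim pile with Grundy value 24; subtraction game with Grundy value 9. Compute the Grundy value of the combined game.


By the Sprague-Grundy theorem, the Grundy value of a sum of games is the XOR of individual Grundy values.
take-away game: Grundy value = 10. Running XOR: 0 XOR 10 = 10
Kayles strip: Grundy value = 7. Running XOR: 10 XOR 7 = 13
octal game heap: Grundy value = 42. Running XOR: 13 XOR 42 = 39
coin game: Grundy value = 50. Running XOR: 39 XOR 50 = 21
Nim pile: Grundy value = 24. Running XOR: 21 XOR 24 = 13
subtraction game: Grundy value = 9. Running XOR: 13 XOR 9 = 4
The combined Grundy value is 4.

4


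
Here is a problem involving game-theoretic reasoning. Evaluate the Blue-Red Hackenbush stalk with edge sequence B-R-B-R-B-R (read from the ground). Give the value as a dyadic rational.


Edges (from ground): B-R-B-R-B-R
By Berlekamp's sign-expansion rule, a Blue-Red Hackenbush stalk has the value of the surreal number whose sign sequence is the edge sequence with B -> + and R -> -.
Sign sequence: +-+-+-
Trace the sign expansion in the surreal number tree, starting from 0:
Edge 1: B (sign +) -> bounds (0, +inf), value = 1
Edge 2: R (sign -) -> bounds (0, 1), value = 1/2
Edge 3: B (sign +) -> bounds (1/2, 1), value = 3/4
Edge 4: R (sign -) -> bounds (1/2, 3/4), value = 5/8
Edge 5: B (sign +) -> bounds (5/8, 3/4), value = 11/16
Edge 6: R (sign -) -> bounds (5/8, 11/16), value = 21/32
Game value = 21/32

21/32


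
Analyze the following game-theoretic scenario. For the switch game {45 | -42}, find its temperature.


The game is {45 | -42}, a switch {a | b} with numbers a > b.
Cooling {a | b} by t gives {a - t | b + t}, which stops being hot when a - t = b + t, i.e. at t = (a - b)/2. So the temperature of a switch is (a - b)/2.
Temperature = (Left option - Right option) / 2
= (45 - (-42)) / 2
= 87 / 2
= 87/2

87/2


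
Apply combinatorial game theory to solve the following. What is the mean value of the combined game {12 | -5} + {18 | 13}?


G1 = {12 | -5}, G2 = {18 | 13}
Each is a switch {a | b} with numbers a > b; its mean value is (a + b)/2, and mean value is additive over game sums: m(G1 + G2) = m(G1) + m(G2).
Mean of G1 = (12 + (-5))/2 = 7/2 = 7/2
Mean of G2 = (18 + (13))/2 = 31/2 = 31/2
Mean of G1 + G2 = 7/2 + 31/2 = 19

19


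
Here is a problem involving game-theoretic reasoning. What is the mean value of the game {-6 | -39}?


Game = {-6 | -39}, a switch {a | b} with numbers a > b.
Its thermograph has left wall a - t and right wall b + t, which meet at t = (a - b)/2, where both equal (a + b)/2. So the mast (mean value) is at (a + b)/2.
Mean = (-6 + (-39))/2 = -45/2 = -45/2

-45/2


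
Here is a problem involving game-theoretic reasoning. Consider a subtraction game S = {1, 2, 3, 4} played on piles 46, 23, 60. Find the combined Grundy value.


Subtraction set: {1, 2, 3, 4}
For this subtraction set, G(n) = n mod 5 (period = max + 1 = 5).
Pile 1 (size 46): G(46) = 46 mod 5 = 1
Pile 2 (size 23): G(23) = 23 mod 5 = 3
Pile 3 (size 60): G(60) = 60 mod 5 = 0
Total Grundy value = XOR of all: 1 XOR 3 XOR 0 = 2

2
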